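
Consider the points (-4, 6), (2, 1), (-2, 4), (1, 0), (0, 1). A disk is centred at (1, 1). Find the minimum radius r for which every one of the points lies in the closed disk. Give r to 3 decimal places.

The required radius is the distance from (1, 1) to the farthest point.
Squared distances: 50, 1, 18, 1, 1.
Maximum is 50, attained at (-4, 6).
r = √50 ≈ 7.071.

7.071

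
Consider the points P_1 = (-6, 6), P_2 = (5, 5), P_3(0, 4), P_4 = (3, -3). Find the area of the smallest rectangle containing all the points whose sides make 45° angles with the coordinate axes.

In coordinates u = x + y, v = x − y the rectangle is axis-aligned; the map (x,y)→(u,v) scales areas by 2.
u-values: 0, 10, 4, 0; range = 10 − 0 = 10.
v-values: -12, 0, -4, 6; range = 6 − (-12) = 18.
Area = (10 × 18) / 2 = 90.

90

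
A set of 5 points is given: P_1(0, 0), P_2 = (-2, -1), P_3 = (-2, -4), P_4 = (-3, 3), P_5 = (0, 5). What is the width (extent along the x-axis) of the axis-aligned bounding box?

3

max x = 0, min x = -3, so width = 3.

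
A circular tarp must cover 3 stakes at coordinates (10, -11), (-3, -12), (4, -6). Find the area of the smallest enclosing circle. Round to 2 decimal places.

133.52

Call the three points A, B, C in the order given.
Side lengths²: AB² = 170, AC² = 61, BC² = 85.
Since AB² = 170 ≥ 85 + 61 = 146, the angle opposite AB is not acute, so the smallest enclosing circle has AB as diameter.
Centre = midpoint of AB = (3.5, -11.5), r² = 170/4 = 42.5.
Area = π·r² = π·42.5 ≈ 133.52.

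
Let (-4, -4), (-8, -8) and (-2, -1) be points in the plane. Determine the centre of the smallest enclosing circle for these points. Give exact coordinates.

(-5, -4.5)

Call the three points A, B, C in the order given.
Side lengths²: AB² = 32, AC² = 13, BC² = 85.
Since BC² = 85 ≥ 32 + 13 = 45, the angle opposite BC is not acute, so the smallest enclosing circle has BC as diameter.
Centre = midpoint of BC = (-5, -4.5), r² = 85/4 = 21.25.
Centre = (-5, -4.5).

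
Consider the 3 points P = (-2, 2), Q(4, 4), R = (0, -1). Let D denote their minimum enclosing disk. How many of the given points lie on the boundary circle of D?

3

Side lengths²: PQ² = 40, PR² = 13, QR² = 41.
Since QR² = 41 < 40 + 13 = 53, the triangle is acute, so the smallest enclosing circle is the circumcircle.
Circumcentre = (29/22, 45/22), r² = 2665/242.
The points at distance exactly r from the centre are P, Q, R — 3 points.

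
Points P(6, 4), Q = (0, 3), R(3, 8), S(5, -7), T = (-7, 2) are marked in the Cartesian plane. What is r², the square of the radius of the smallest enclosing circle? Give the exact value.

97325/1458

A smallest enclosing disk is always determined by at most three of the input points on its boundary.
The minimum enclosing circle is determined by three boundary points: R, S, T.
Their circumcentre is (17/18, 5/54) with r² = 97325/1458.
The farthest remaining point P is at distance² 59525/1458 ≤ 97325/1458.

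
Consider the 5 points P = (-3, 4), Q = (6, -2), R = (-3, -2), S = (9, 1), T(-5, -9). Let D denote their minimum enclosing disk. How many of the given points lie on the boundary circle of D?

A smallest enclosing disk is always determined by at most three of the input points on its boundary.
The minimum enclosing circle is determined by three boundary points: P, S, T.
Their circumcentre is (83/54, -181/54) with r² = 108817/1458.
The farthest remaining point R is at distance² 32677/1458 ≤ 108817/1458.
The points at distance exactly r from the centre are P, S, T — 3 points.

3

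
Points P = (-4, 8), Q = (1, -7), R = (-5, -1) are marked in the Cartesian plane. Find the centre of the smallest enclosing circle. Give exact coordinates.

Side lengths²: PQ² = 250, PR² = 82, QR² = 72.
Since PQ² = 250 ≥ 82 + 72 = 154, the angle opposite PQ is not acute, so the smallest enclosing circle has PQ as diameter.
Centre = midpoint of PQ = (-1.5, 0.5), r² = 250/4 = 62.5.
Centre = (-1.5, 0.5).

(-1.5, 0.5)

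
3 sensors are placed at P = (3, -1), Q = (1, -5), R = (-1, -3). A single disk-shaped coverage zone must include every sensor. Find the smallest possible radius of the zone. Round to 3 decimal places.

2.357

Side lengths²: PQ² = 20, PR² = 20, QR² = 8.
Since PR² = 20 < 20 + 8 = 28, the triangle is acute, so the smallest enclosing circle is the circumcircle.
Circumcentre = (4/3, -8/3), r² = 50/9.
r = √(50/9) ≈ 2.357.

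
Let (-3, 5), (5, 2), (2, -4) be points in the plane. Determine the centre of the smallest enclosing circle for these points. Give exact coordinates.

(-1/38, 29/38)

Call the three points A, B, C in the order given.
Side lengths²: AB² = 73, AC² = 106, BC² = 45.
Since AC² = 106 < 73 + 45 = 118, the triangle is acute, so the smallest enclosing circle is the circumcircle.
Circumcentre = (-1/38, 29/38), r² = 19345/722.
Centre = (-1/38, 29/38).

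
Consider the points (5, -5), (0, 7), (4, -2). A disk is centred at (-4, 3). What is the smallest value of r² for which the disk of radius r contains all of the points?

145

The required radius is the distance from (-4, 3) to the farthest point.
Squared distances: 145, 32, 89.
Maximum is 145, attained at (5, -5).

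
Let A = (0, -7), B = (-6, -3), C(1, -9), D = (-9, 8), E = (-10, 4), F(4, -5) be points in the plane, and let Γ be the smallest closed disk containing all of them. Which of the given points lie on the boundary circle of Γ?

C, D

The farthest pair is C–D with squared distance 389. The circle on this segment as diameter has centre (-4, -0.5) and r² = 389/4 = 97.25.
Check A: distance² to centre = 58.25 ≤ 97.25, so it lies inside.
All remaining points lie in this disk, and no smaller disk contains both endpoints, so this is the minimum enclosing circle.
The points at distance exactly r from the centre are C, D — 2 points.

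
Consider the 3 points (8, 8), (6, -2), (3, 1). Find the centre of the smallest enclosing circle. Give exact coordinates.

(7, 3)

Call the three points A, B, C in the order given.
Side lengths²: AB² = 104, AC² = 74, BC² = 18.
Since AB² = 104 ≥ 74 + 18 = 92, the angle opposite AB is not acute, so the smallest enclosing circle has AB as diameter.
Centre = midpoint of AB = (7, 3), r² = 104/4 = 26.
Centre = (7, 3).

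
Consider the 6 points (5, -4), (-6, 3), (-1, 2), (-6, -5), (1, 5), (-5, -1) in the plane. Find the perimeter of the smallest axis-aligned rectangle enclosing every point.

Width = max x − min x = 5 − (-6) = 11.
Height = max y − min y = 5 − (-5) = 10.
Perimeter = 2(11 + 10) = 42.

42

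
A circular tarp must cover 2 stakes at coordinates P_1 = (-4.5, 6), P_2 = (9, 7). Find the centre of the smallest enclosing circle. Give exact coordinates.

(2.25, 6.5)

The smallest circle enclosing two points has them as diameter endpoints.
Centre = midpoint = (2.25, 6.5); r² = |P_1P_2|²/4 = 183.25/4 = 45.8125.
Centre = (2.25, 6.5).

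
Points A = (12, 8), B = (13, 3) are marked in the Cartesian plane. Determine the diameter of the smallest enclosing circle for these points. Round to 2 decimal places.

The smallest circle enclosing two points has them as diameter endpoints.
Centre = midpoint = (12.5, 5.5); r² = |AB|²/4 = 26/4 = 6.5.
Diameter = 2r = 2√(6.5) ≈ 5.10.

5.10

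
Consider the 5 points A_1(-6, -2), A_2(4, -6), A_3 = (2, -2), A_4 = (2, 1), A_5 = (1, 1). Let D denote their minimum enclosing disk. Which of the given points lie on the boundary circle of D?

A_1, A_2, A_4

By Welzl's lemma the MEC is supported by two points (diametrically opposite) or three points (on a circumcircle).
The minimum enclosing circle is determined by three boundary points: A_1, A_2, A_4.
Their circumcentre is (-26/31, -223/62) with r² = 112201/3844.
The farthest remaining point A_5 is at distance² 94221/3844 ≤ 112201/3844.
The points at distance exactly r from the centre are A_1, A_2, A_4 — 3 points.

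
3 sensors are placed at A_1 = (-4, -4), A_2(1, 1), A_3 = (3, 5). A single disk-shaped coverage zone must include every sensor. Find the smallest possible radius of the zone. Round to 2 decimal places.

Side lengths²: A_1A_2² = 50, A_1A_3² = 130, A_2A_3² = 20.
Since A_1A_3² = 130 ≥ 50 + 20 = 70, the angle opposite A_1A_3 is not acute, so the smallest enclosing circle has A_1A_3 as diameter.
Centre = midpoint of A_1A_3 = (-0.5, 0.5), r² = 130/4 = 32.5.
r = √(32.5) ≈ 5.70.

5.70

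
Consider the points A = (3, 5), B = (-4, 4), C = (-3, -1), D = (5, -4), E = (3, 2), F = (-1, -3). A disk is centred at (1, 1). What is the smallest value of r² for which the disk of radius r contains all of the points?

The required radius is the distance from (1, 1) to the farthest point.
Squared distances: 20, 34, 20, 41, 5, 20.
Maximum is 41, attained at D.

41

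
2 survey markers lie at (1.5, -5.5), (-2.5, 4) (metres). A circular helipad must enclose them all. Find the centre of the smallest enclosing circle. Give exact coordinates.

The smallest circle enclosing two points has them as diameter endpoints.
Centre = midpoint = (-0.5, -0.75); r² = |(1.5, -5.5)−(-2.5, 4)|²/4 = 106.25/4 = 26.5625.
Centre = (-0.5, -0.75).

(-0.5, -0.75)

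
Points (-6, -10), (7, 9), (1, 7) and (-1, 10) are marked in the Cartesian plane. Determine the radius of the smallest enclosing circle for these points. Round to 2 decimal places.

The farthest pair is (-6, -10)–(7, 9) with squared distance 530. The circle on this segment as diameter has centre (0.5, -0.5) and r² = 530/4 = 132.5.
Check (1, 7): distance² to centre = 56.5 ≤ 132.5, so it lies inside.
All remaining points lie in this disk, and no smaller disk contains both endpoints, so this is the minimum enclosing circle.
r = √(132.5) ≈ 11.51.

11.51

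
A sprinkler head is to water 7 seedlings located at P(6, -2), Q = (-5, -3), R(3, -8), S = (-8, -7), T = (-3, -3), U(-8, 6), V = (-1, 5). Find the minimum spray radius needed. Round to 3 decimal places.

A smallest enclosing disk is always determined by at most three of the input points on its boundary.
The farthest pair is R–U with squared distance 317. The circle on this segment as diameter has centre (-2.5, -1) and r² = 317/4 = 79.25.
Check P: distance² to centre = 73.25 ≤ 79.25, so it lies inside.
All remaining points lie in this disk, and no smaller disk contains both endpoints, so this is the minimum enclosing circle.
r = √(79.25) ≈ 8.902.

8.902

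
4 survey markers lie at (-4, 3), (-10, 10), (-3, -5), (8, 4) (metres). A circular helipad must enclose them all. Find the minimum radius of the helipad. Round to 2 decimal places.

9.79

The minimum enclosing circle is determined by three boundary points: (-10, 10), (-3, -5), (8, 4).
Their circumcentre is (-67/38, 179/38) with r² = 69185/722.
The farthest remaining point (-4, 3) is at distance² 5725/722 ≤ 69185/722.
r = √(69185/722) ≈ 9.79.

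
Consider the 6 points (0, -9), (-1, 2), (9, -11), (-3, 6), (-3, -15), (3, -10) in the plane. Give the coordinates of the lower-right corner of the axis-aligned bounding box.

(9, -15)

x-range [-3, 9], y-range [-15, 6].
The lower-right corner is (9, -15).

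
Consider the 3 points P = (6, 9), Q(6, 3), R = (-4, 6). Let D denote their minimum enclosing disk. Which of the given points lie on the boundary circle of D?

Side lengths²: PQ² = 36, PR² = 109, QR² = 109.
Since QR² = 109 < 109 + 36 = 145, the triangle is acute, so the smallest enclosing circle is the circumcircle.
Circumcentre = (1.45, 6), r² = 29.7025.
The points at distance exactly r from the centre are P, Q, R — 3 points.

P, Q, R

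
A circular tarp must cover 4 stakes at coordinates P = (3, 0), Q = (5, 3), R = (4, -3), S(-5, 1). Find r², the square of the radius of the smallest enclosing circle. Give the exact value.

The minimum enclosing circle of a finite set is fixed by two of the points (as a diameter) or three (as a circumcircle).
The minimum enclosing circle is determined by three boundary points: Q, R, S.
Their circumcentre is (15/58, 41/58) with r² = 46657/1682.
The farthest remaining point P is at distance² 13481/1682 ≤ 46657/1682.

46657/1682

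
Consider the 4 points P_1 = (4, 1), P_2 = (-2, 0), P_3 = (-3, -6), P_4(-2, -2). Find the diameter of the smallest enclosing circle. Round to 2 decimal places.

9.90

The minimum enclosing circle of a finite set is fixed by two of the points (as a diameter) or three (as a circumcircle).
The farthest pair is P_1–P_3 with squared distance 98. The circle on this segment as diameter has centre (0.5, -2.5) and r² = 98/4 = 24.5.
Check P_2: distance² to centre = 12.5 ≤ 24.5, so it lies inside.
All remaining points lie in this disk, and no smaller disk contains both endpoints, so this is the minimum enclosing circle.
Diameter = 2r = 2√(24.5) ≈ 9.90.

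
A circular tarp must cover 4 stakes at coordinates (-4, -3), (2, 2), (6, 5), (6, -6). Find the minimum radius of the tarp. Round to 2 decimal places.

A smallest enclosing disk is always determined by at most three of the input points on its boundary.
The minimum enclosing circle is determined by three boundary points: (-4, -3), (6, 5), (6, -6).
Their circumcentre is (2.2, -0.5) with r² = 44.69.
The farthest remaining point (2, 2) is at distance² 6.29 ≤ 44.69.
r = √(44.69) ≈ 6.69.

6.69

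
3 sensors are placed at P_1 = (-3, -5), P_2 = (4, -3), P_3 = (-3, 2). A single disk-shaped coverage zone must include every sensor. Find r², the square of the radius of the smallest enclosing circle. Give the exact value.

Side lengths²: P_1P_2² = 53, P_1P_3² = 49, P_2P_3² = 74.
Since P_2P_3² = 74 < 53 + 49 = 102, the triangle is acute, so the smallest enclosing circle is the circumcircle.
Circumcentre = (-3/14, -1.5), r² = 1961/98.

1961/98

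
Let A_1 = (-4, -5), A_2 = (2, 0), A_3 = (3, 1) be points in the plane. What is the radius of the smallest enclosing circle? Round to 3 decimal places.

Side lengths²: A_1A_2² = 61, A_1A_3² = 85, A_2A_3² = 2.
Since A_1A_3² = 85 ≥ 61 + 2 = 63, the angle opposite A_1A_3 is not acute, so the smallest enclosing circle has A_1A_3 as diameter.
Centre = midpoint of A_1A_3 = (-0.5, -2), r² = 85/4 = 21.25.
r = √(21.25) ≈ 4.610.

4.610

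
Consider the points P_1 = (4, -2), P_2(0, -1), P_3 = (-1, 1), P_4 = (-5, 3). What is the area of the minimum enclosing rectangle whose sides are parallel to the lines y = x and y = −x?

28

In coordinates u = x + y, v = x − y the rectangle is axis-aligned; the map (x,y)→(u,v) scales areas by 2.
u-values: 2, -1, 0, -2; range = 2 − (-2) = 4.
v-values: 6, 1, -2, -8; range = 6 − (-8) = 14.
Area = (4 × 14) / 2 = 28.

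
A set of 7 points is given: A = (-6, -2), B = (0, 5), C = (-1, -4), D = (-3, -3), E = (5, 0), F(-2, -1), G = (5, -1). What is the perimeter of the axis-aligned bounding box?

Width = max x − min x = 5 − (-6) = 11.
Height = max y − min y = 5 − (-4) = 9.
Perimeter = 2(11 + 9) = 40.

40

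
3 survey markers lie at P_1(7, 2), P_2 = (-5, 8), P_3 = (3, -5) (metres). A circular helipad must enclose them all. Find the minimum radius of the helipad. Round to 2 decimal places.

Side lengths²: P_1P_2² = 180, P_1P_3² = 65, P_2P_3² = 233.
Since P_2P_3² = 233 < 180 + 65 = 245, the triangle is acute, so the smallest enclosing circle is the circumcircle.
Circumcentre = (-23/36, 31/18), r² = 75725/1296.
r = √(75725/1296) ≈ 7.64.

7.64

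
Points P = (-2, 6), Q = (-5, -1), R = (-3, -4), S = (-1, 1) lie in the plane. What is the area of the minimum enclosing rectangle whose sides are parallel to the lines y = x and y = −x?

In coordinates u = x + y, v = x − y the rectangle is axis-aligned; the map (x,y)→(u,v) scales areas by 2.
u-values: 4, -6, -7, 0; range = 4 − (-7) = 11.
v-values: -8, -4, 1, -2; range = 1 − (-8) = 9.
Area = (11 × 9) / 2 = 49.5.

49.5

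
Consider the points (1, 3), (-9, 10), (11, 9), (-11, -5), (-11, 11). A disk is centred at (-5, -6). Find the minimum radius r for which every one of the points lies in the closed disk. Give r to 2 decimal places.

21.93

The required radius is the distance from (-5, -6) to the farthest point.
Squared distances: 117, 272, 481, 37, 325.
Maximum is 481, attained at (11, 9).
r = √481 ≈ 21.93.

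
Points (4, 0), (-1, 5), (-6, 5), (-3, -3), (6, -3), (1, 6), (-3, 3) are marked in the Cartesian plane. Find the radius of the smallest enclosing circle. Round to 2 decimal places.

7.21

The farthest pair is (-6, 5)–(6, -3) with squared distance 208. The circle on this segment as diameter has centre (0, 1) and r² = 208/4 = 52.
Check (4, 0): distance² to centre = 17 ≤ 52, so it lies inside.
All remaining points lie in this disk, and no smaller disk contains both endpoints, so this is the minimum enclosing circle.
r = √52 ≈ 7.21.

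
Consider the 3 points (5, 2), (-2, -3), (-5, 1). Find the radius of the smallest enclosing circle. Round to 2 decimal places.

5.02

Call the three points A, B, C in the order given.
Side lengths²: AB² = 74, AC² = 101, BC² = 25.
Since AC² = 101 ≥ 74 + 25 = 99, the angle opposite AC is not acute, so the smallest enclosing circle has AC as diameter.
Centre = midpoint of AC = (0, 1.5), r² = 101/4 = 25.25.
r = √(25.25) ≈ 5.02.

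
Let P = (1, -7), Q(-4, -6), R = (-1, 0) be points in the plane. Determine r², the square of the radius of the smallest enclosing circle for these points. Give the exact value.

Side lengths²: PQ² = 26, PR² = 53, QR² = 45.
Since PR² = 53 < 45 + 26 = 71, the triangle is acute, so the smallest enclosing circle is the circumcircle.
Circumcentre = (-21/22, -83/22), r² = 3445/242.

3445/242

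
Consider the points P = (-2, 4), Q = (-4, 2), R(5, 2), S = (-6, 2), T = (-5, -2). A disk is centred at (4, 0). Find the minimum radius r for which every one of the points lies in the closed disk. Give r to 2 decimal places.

10.20

The required radius is the distance from (4, 0) to the farthest point.
Squared distances: 52, 68, 5, 104, 85.
Maximum is 104, attained at S.
r = √104 ≈ 10.20.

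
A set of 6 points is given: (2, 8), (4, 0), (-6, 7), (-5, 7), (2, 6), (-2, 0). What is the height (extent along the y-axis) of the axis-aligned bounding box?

max y = 8, min y = 0, so height = 8.

8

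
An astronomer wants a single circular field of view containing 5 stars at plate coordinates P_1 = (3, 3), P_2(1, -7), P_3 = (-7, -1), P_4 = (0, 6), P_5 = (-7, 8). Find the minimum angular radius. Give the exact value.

8.5

By Welzl's lemma the MEC is supported by two points (diametrically opposite) or three points (on a circumcircle).
The farthest pair is P_2–P_5 with squared distance 289. The circle on this segment as diameter has centre (-3, 0.5) and r² = 289/4 = 72.25.
Check P_1: distance² to centre = 42.25 ≤ 72.25, so it lies inside.
All remaining points lie in this disk, and no smaller disk contains both endpoints, so this is the minimum enclosing circle.
r = √(72.25) = 8.5.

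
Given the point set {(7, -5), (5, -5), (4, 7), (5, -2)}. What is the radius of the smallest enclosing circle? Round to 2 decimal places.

By Welzl's lemma the MEC is supported by two points (diametrically opposite) or three points (on a circumcircle).
The farthest pair is (7, -5)–(4, 7) with squared distance 153. The circle on this segment as diameter has centre (5.5, 1) and r² = 153/4 = 38.25.
Check (5, -5): distance² to centre = 36.25 ≤ 38.25, so it lies inside.
All remaining points lie in this disk, and no smaller disk contains both endpoints, so this is the minimum enclosing circle.
r = √(38.25) ≈ 6.18.

6.18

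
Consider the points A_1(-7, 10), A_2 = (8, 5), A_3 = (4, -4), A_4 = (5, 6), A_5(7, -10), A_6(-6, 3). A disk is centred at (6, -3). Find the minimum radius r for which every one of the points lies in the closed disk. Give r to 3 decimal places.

The required radius is the distance from (6, -3) to the farthest point.
Squared distances: 338, 68, 5, 82, 50, 180.
Maximum is 338, attained at A_1.
r = √338 ≈ 18.385.

18.385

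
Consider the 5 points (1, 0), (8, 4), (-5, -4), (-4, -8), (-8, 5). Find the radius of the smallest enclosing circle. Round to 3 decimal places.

The minimum enclosing circle of a finite set is fixed by two of the points (as a diameter) or three (as a circumcircle).
The minimum enclosing circle is determined by three boundary points: (8, 4), (-4, -8), (-8, 5).
Their circumcentre is (-9/34, 9/34) with r² = 47545/578.
The farthest remaining point (-5, -4) is at distance² 23473/578 ≤ 47545/578.
r = √(47545/578) ≈ 9.070.

9.070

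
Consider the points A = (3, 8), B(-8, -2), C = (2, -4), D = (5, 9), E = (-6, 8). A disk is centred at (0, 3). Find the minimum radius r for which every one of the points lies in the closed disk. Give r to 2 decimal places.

9.43

The required radius is the distance from (0, 3) to the farthest point.
Squared distances: 34, 89, 53, 61, 61.
Maximum is 89, attained at B.
r = √89 ≈ 9.43.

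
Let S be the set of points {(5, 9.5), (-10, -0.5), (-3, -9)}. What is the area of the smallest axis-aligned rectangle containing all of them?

x ranges over [-10, 5], width 15.
y ranges over [-9, 9.5], height 18.5.
Area = 15 × 18.5 = 277.5.

277.5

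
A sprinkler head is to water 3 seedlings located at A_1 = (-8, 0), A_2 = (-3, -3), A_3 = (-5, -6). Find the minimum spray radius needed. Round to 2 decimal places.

3.36

Side lengths²: A_1A_2² = 34, A_1A_3² = 45, A_2A_3² = 13.
Since A_1A_3² = 45 < 34 + 13 = 47, the triangle is acute, so the smallest enclosing circle is the circumcircle.
Circumcentre = (-89/14, -41/14), r² = 1105/98.
r = √(1105/98) ≈ 3.36.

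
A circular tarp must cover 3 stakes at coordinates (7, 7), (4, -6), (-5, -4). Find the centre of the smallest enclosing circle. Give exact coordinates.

(1, 1.5)

Call the three points A, B, C in the order given.
Side lengths²: AB² = 178, AC² = 265, BC² = 85.
Since AC² = 265 ≥ 178 + 85 = 263, the angle opposite AC is not acute, so the smallest enclosing circle has AC as diameter.
Centre = midpoint of AC = (1, 1.5), r² = 265/4 = 66.25.
Centre = (1, 1.5).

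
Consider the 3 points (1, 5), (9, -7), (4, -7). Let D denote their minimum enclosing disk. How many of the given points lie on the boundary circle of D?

Call the three points A, B, C in the order given.
Side lengths²: AB² = 208, AC² = 153, BC² = 25.
Since AB² = 208 ≥ 153 + 25 = 178, the angle opposite AB is not acute, so the smallest enclosing circle has AB as diameter.
Centre = midpoint of AB = (5, -1), r² = 208/4 = 52.
The points at distance exactly r from the centre are (1, 5), (9, -7) — 2 points.

2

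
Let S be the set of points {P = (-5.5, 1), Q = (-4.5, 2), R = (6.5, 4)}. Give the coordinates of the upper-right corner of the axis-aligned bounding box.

x-range [-5.5, 6.5], y-range [1, 4].
The upper-right corner is (6.5, 4).

(6.5, 4)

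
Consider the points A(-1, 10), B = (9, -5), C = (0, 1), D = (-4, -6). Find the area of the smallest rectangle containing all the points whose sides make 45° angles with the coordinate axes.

In coordinates u = x + y, v = x − y the rectangle is axis-aligned; the map (x,y)→(u,v) scales areas by 2.
u-values: 9, 4, 1, -10; range = 9 − (-10) = 19.
v-values: -11, 14, -1, 2; range = 14 − (-11) = 25.
Area = (19 × 25) / 2 = 237.5.

237.5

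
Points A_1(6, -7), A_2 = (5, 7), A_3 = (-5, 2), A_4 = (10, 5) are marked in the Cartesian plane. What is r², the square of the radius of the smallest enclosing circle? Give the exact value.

6565/98

The minimum enclosing circle of a finite set is fixed by two of the points (as a diameter) or three (as a circumcircle).
The minimum enclosing circle is determined by three boundary points: A_1, A_3, A_4.
Their circumcentre is (43/14, 9/14) with r² = 6565/98.
The farthest remaining point A_2 is at distance² 4325/98 ≤ 6565/98.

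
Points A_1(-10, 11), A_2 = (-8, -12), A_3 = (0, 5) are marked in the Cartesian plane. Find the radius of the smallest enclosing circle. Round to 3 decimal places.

11.543

Side lengths²: A_1A_2² = 533, A_1A_3² = 136, A_2A_3² = 353.
Since A_1A_2² = 533 ≥ 353 + 136 = 489, the angle opposite A_1A_2 is not acute, so the smallest enclosing circle has A_1A_2 as diameter.
Centre = midpoint of A_1A_2 = (-9, -0.5), r² = 533/4 = 133.25.
r = √(133.25) ≈ 11.543.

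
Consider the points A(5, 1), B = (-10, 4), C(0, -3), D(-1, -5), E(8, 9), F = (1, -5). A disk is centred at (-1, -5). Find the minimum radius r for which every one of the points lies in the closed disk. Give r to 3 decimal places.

16.643

The required radius is the distance from (-1, -5) to the farthest point.
Squared distances: 72, 162, 5, 0, 277, 4.
Maximum is 277, attained at E.
r = √277 ≈ 16.643.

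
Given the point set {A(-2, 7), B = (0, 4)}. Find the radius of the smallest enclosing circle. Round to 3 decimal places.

1.803

The smallest circle enclosing two points has them as diameter endpoints.
Centre = midpoint = (-1, 5.5); r² = |AB|²/4 = 13/4 = 3.25.
r = √(3.25) ≈ 1.803.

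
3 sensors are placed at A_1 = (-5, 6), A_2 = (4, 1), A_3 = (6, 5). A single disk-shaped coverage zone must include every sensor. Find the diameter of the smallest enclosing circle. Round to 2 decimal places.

11.06

Side lengths²: A_1A_2² = 106, A_1A_3² = 122, A_2A_3² = 20.
Since A_1A_3² = 122 < 106 + 20 = 126, the triangle is acute, so the smallest enclosing circle is the circumcircle.
Circumcentre = (11/23, 121/23), r² = 16165/529.
Diameter = 2r = 2√(16165/529) ≈ 11.06.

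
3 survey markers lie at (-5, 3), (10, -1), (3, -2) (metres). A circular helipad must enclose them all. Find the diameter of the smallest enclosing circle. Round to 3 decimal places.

Call the three points A, B, C in the order given.
Side lengths²: AB² = 241, AC² = 89, BC² = 50.
Since AB² = 241 ≥ 89 + 50 = 139, the angle opposite AB is not acute, so the smallest enclosing circle has AB as diameter.
Centre = midpoint of AB = (2.5, 1), r² = 241/4 = 60.25.
Diameter = 2r = 2√(60.25) ≈ 15.524.

15.524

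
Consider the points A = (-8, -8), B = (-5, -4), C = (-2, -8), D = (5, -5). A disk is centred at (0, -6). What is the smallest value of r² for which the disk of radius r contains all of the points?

The required radius is the distance from (0, -6) to the farthest point.
Squared distances: 68, 29, 8, 26.
Maximum is 68, attained at A.

68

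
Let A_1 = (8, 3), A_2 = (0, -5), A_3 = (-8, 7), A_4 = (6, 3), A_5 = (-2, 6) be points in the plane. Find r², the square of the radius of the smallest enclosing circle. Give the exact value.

The minimum enclosing circle is determined by three boundary points: A_1, A_2, A_3.
Their circumcentre is (-0.4, 3.4) with r² = 70.72.
The farthest remaining point A_4 is at distance² 41.12 ≤ 70.72.

70.72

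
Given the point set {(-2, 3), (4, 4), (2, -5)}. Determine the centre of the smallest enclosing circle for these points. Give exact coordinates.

Call the three points A, B, C in the order given.
Side lengths²: AB² = 37, AC² = 80, BC² = 85.
Since BC² = 85 < 80 + 37 = 117, the triangle is acute, so the smallest enclosing circle is the circumcircle.
Circumcentre = (21/13, -5/26), r² = 15725/676.
Centre = (21/13, -5/26).

(21/13, -5/26)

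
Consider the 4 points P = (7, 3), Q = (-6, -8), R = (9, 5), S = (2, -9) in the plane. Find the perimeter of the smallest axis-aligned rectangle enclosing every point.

Width = max x − min x = 9 − (-6) = 15.
Height = max y − min y = 5 − (-9) = 14.
Perimeter = 2(15 + 14) = 58.

58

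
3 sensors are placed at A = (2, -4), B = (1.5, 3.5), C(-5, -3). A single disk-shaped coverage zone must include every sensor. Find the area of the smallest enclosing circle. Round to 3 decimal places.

69.336

Side lengths²: AB² = 56.5, AC² = 50, BC² = 84.5.
Since BC² = 84.5 < 56.5 + 50 = 106.5, the triangle is acute, so the smallest enclosing circle is the circumcircle.
Circumcentre = (-1.0625, -0.4375), r² = 22.0703125.
Area = π·r² = π·22.0703125 ≈ 69.336.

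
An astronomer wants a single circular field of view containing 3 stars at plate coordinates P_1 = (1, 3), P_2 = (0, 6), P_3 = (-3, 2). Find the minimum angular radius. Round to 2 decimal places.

2.51

Side lengths²: P_1P_2² = 10, P_1P_3² = 17, P_2P_3² = 25.
Since P_2P_3² = 25 < 17 + 10 = 27, the triangle is acute, so the smallest enclosing circle is the circumcircle.
Circumcentre = (-35/26, 101/26), r² = 2125/338.
r = √(2125/338) ≈ 2.51.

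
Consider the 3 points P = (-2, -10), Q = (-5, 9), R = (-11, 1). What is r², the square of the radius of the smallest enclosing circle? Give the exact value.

Side lengths²: PQ² = 370, PR² = 202, QR² = 100.
Since PQ² = 370 ≥ 202 + 100 = 302, the angle opposite PQ is not acute, so the smallest enclosing circle has PQ as diameter.
Centre = midpoint of PQ = (-3.5, -0.5), r² = 370/4 = 92.5.

92.5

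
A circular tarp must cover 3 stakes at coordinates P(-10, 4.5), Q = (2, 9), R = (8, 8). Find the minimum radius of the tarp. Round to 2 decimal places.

Side lengths²: PQ² = 164.25, PR² = 336.25, QR² = 37.
Since PR² = 336.25 ≥ 164.25 + 37 = 201.25, the angle opposite PR is not acute, so the smallest enclosing circle has PR as diameter.
Centre = midpoint of PR = (-1, 6.25), r² = 336.25/4 = 84.0625.
r = √(84.0625) ≈ 9.17.

9.17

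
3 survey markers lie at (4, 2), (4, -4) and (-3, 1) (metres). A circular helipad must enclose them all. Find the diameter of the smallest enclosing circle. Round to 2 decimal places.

Call the three points A, B, C in the order given.
Side lengths²: AB² = 36, AC² = 50, BC² = 74.
Since BC² = 74 < 50 + 36 = 86, the triangle is acute, so the smallest enclosing circle is the circumcircle.
Circumcentre = (6/7, -1), r² = 925/49.
Diameter = 2r = 2√(925/49) ≈ 8.69.

8.69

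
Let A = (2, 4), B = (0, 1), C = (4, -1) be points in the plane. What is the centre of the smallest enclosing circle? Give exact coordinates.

Side lengths²: AB² = 13, AC² = 29, BC² = 20.
Since AC² = 29 < 20 + 13 = 33, the triangle is acute, so the smallest enclosing circle is the circumcircle.
Circumcentre = (2.6875, 1.375), r² = 7.36328125.
Centre = (2.6875, 1.375).

(2.6875, 1.375)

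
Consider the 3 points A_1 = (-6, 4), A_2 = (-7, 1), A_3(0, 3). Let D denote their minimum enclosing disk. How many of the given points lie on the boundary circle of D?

Side lengths²: A_1A_2² = 10, A_1A_3² = 37, A_2A_3² = 53.
Since A_2A_3² = 53 ≥ 37 + 10 = 47, the angle opposite A_2A_3 is not acute, so the smallest enclosing circle has A_2A_3 as diameter.
Centre = midpoint of A_2A_3 = (-3.5, 2), r² = 53/4 = 13.25.
The points at distance exactly r from the centre are A_2, A_3 — 2 points.

2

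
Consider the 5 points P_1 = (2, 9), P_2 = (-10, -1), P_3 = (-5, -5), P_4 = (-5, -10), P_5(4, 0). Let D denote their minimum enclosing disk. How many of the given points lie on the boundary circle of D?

2

The minimum enclosing circle of a finite set is fixed by two of the points (as a diameter) or three (as a circumcircle).
The farthest pair is P_1–P_4 with squared distance 410. The circle on this segment as diameter has centre (-1.5, -0.5) and r² = 410/4 = 102.5.
Check P_2: distance² to centre = 72.5 ≤ 102.5, so it lies inside.
All remaining points lie in this disk, and no smaller disk contains both endpoints, so this is the minimum enclosing circle.
The points at distance exactly r from the centre are P_1, P_4 — 2 points.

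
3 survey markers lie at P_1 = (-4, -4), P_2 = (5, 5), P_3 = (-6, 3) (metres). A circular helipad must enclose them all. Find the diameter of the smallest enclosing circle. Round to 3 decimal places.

Side lengths²: P_1P_2² = 162, P_1P_3² = 53, P_2P_3² = 125.
Since P_1P_2² = 162 < 125 + 53 = 178, the triangle is acute, so the smallest enclosing circle is the circumcircle.
Circumcentre = (1/18, 17/18), r² = 6625/162.
Diameter = 2r = 2√(6625/162) ≈ 12.790.

12.790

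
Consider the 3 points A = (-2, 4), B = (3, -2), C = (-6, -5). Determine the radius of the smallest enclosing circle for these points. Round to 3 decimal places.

Side lengths²: AB² = 61, AC² = 97, BC² = 90.
Since AC² = 97 < 90 + 61 = 151, the triangle is acute, so the smallest enclosing circle is the circumcircle.
Circumcentre = (-103/46, -59/46), r² = 29585/1058.
r = √(29585/1058) ≈ 5.288.

5.288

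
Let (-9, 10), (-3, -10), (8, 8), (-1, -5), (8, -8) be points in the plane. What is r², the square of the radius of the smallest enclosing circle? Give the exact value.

153.25

The farthest pair is (-9, 10)–(8, -8) with squared distance 613. The circle on this segment as diameter has centre (-0.5, 1) and r² = 613/4 = 153.25.
Check (-3, -10): distance² to centre = 127.25 ≤ 153.25, so it lies inside.
All remaining points lie in this disk, and no smaller disk contains both endpoints, so this is the minimum enclosing circle.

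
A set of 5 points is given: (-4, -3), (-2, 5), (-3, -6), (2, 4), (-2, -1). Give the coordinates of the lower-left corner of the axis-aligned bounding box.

(-4, -6)

x-range [-4, 2], y-range [-6, 5].
The lower-left corner is (-4, -6).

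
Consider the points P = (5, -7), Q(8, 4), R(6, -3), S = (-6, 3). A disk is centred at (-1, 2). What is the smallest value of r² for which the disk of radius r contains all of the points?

117

The required radius is the distance from (-1, 2) to the farthest point.
Squared distances: 117, 85, 74, 26.
Maximum is 117, attained at P.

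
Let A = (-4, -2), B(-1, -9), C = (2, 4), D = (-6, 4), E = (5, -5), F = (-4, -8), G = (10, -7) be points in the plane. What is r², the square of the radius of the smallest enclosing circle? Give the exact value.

94.25

The minimum enclosing circle of a finite set is fixed by two of the points (as a diameter) or three (as a circumcircle).
The farthest pair is D–G with squared distance 377. The circle on this segment as diameter has centre (2, -1.5) and r² = 377/4 = 94.25.
Check A: distance² to centre = 36.25 ≤ 94.25, so it lies inside.
All remaining points lie in this disk, and no smaller disk contains both endpoints, so this is the minimum enclosing circle.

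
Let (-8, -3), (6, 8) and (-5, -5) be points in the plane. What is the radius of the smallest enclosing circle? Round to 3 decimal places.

8.902

Call the three points A, B, C in the order given.
Side lengths²: AB² = 317, AC² = 13, BC² = 290.
Since AB² = 317 ≥ 290 + 13 = 303, the angle opposite AB is not acute, so the smallest enclosing circle has AB as diameter.
Centre = midpoint of AB = (-1, 2.5), r² = 317/4 = 79.25.
r = √(79.25) ≈ 8.902.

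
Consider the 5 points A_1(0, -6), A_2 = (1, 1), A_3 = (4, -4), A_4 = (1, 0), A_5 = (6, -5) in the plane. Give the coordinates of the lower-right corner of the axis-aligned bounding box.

x-range [0, 6], y-range [-6, 1].
The lower-right corner is (6, -6).

(6, -6)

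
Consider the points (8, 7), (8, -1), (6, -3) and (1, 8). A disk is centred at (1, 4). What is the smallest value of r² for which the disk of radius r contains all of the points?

74

The required radius is the distance from (1, 4) to the farthest point.
Squared distances: 58, 74, 74, 16.
Maximum is 74, attained at (8, -1).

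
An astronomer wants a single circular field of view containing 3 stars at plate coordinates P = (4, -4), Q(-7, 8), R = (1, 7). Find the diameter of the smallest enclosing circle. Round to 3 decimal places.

16.279

Side lengths²: PQ² = 265, PR² = 130, QR² = 65.
Since PQ² = 265 ≥ 130 + 65 = 195, the angle opposite PQ is not acute, so the smallest enclosing circle has PQ as diameter.
Centre = midpoint of PQ = (-1.5, 2), r² = 265/4 = 66.25.
Diameter = 2r = 2√(66.25) ≈ 16.279.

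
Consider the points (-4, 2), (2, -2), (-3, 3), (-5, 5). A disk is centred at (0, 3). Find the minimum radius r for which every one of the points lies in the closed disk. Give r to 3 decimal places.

The required radius is the distance from (0, 3) to the farthest point.
Squared distances: 17, 29, 9, 29.
Maximum is 29, attained at (2, -2).
r = √29 ≈ 5.385.

5.385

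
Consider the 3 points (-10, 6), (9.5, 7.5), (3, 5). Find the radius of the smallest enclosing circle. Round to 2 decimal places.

Call the three points A, B, C in the order given.
Side lengths²: AB² = 382.5, AC² = 170, BC² = 48.5.
Since AB² = 382.5 ≥ 170 + 48.5 = 218.5, the angle opposite AB is not acute, so the smallest enclosing circle has AB as diameter.
Centre = midpoint of AB = (-0.25, 6.75), r² = 382.5/4 = 95.625.
r = √(95.625) ≈ 9.78.

9.78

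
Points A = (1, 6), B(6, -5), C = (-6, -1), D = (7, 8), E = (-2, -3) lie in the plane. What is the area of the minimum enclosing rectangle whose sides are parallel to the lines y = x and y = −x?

In coordinates u = x + y, v = x − y the rectangle is axis-aligned; the map (x,y)→(u,v) scales areas by 2.
u-values: 7, 1, -7, 15, -5; range = 15 − (-7) = 22.
v-values: -5, 11, -5, -1, 1; range = 11 − (-5) = 16.
Area = (22 × 16) / 2 = 176.

176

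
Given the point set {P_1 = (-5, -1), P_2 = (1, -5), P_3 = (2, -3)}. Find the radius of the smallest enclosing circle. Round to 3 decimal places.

Side lengths²: P_1P_2² = 52, P_1P_3² = 53, P_2P_3² = 5.
Since P_1P_3² = 53 < 52 + 5 = 57, the triangle is acute, so the smallest enclosing circle is the circumcircle.
Circumcentre = (-1.625, -2.4375), r² = 13.45703125.
r = √(13.45703125) ≈ 3.668.

3.668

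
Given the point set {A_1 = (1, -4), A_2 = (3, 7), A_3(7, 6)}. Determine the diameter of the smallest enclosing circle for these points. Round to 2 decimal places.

11.69

Side lengths²: A_1A_2² = 125, A_1A_3² = 136, A_2A_3² = 17.
Since A_1A_3² = 136 < 125 + 17 = 142, the triangle is acute, so the smallest enclosing circle is the circumcircle.
Circumcentre = (169/46, 55/46), r² = 36125/1058.
Diameter = 2r = 2√(36125/1058) ≈ 11.69.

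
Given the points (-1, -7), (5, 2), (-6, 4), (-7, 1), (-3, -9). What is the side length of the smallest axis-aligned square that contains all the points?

13

The bounding box has width 12 and height 13.
An axis-aligned square enclosing the set must have side ≥ max(width, height).
So the minimum side is max(12, 13) = 13.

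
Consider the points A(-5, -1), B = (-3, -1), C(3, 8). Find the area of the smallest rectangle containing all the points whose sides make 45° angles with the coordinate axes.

25.5

In coordinates u = x + y, v = x − y the rectangle is axis-aligned; the map (x,y)→(u,v) scales areas by 2.
u-values: -6, -4, 11; range = 11 − (-6) = 17.
v-values: -4, -2, -5; range = -2 − (-5) = 3.
Area = (17 × 3) / 2 = 25.5.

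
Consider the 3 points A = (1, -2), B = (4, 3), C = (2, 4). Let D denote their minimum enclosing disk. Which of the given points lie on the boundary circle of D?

A, B, C

Side lengths²: AB² = 34, AC² = 37, BC² = 5.
Since AC² = 37 < 34 + 5 = 39, the triangle is acute, so the smallest enclosing circle is the circumcircle.
Circumcentre = (45/26, 25/26), r² = 3145/338.
The points at distance exactly r from the centre are A, B, C — 3 points.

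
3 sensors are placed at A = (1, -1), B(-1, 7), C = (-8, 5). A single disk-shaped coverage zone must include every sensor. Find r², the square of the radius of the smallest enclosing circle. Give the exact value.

Side lengths²: AB² = 68, AC² = 117, BC² = 53.
Since AC² = 117 < 68 + 53 = 121, the triangle is acute, so the smallest enclosing circle is the circumcircle.
Circumcentre = (-3.4, 2.15), r² = 29.2825.

29.2825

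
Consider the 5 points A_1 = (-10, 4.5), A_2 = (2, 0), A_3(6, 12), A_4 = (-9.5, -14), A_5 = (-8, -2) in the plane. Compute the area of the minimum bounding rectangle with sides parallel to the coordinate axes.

416

x ranges over [-10, 6], width 16.
y ranges over [-14, 12], height 26.
Area = 16 × 26 = 416.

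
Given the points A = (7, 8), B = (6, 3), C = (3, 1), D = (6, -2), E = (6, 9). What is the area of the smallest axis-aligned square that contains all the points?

The bounding box has width 4 and height 11.
An axis-aligned square enclosing the set must have side ≥ max(width, height).
So the minimum side is max(4, 11) = 11.
Area = 11² = 121.

121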